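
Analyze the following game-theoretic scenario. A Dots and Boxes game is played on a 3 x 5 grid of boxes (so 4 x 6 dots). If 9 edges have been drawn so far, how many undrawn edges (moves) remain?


Grid: 3 x 5 boxes, i.e. 4 rows and 6 columns of dots.
Horizontal edges: (rows + 1) * cols = 4 * 5 = 20
Vertical edges: rows * (cols + 1) = 3 * 6 = 18
Total edges: 20 + 18 = 38
Edges drawn: 9
Remaining: 38 - 9 = 29

29


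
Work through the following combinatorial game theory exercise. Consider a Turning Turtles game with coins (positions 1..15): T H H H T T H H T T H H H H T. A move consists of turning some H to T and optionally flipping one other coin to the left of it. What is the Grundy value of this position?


Coins: T H H H T T H H T T H H H H T
Key fact: a single head at position k behaves exactly like a Nim heap of size k (turning it to T and optionally flipping a coin at j < k corresponds to moving the heap from k to j, or to 0), and heads combine as a disjunctive sum (two heads at the same place would cancel, matching j XOR j = 0). So the Nim-value is the XOR of the 1-indexed positions of the heads.
Face-up positions (1-indexed): [2, 3, 4, 7, 8, 11, 12, 13, 14]
XOR 0 with 2: 0 XOR 2 = 2
XOR 2 with 3: 2 XOR 3 = 1
XOR 1 with 4: 1 XOR 4 = 5
XOR 5 with 7: 5 XOR 7 = 2
XOR 2 with 8: 2 XOR 8 = 10
XOR 10 with 11: 10 XOR 11 = 1
XOR 1 with 12: 1 XOR 12 = 13
XOR 13 with 13: 13 XOR 13 = 0
XOR 0 with 14: 0 XOR 14 = 14
Nim-value = 14

14


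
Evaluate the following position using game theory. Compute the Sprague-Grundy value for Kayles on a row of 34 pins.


Kayles: a move removes 1 or 2 adjacent pins from a contiguous row.
Removing pins from a row of k leaves two independent rows (a, b) with a + b = k - 1 (one pin) or a + b = k - 2 (two pins); an end removal gives a = 0.
By Sprague-Grundy, G(k) = mex{ G(a) XOR G(b) } over all these splits. G(0) = 0.
G(1): splits (0,0):0^0=0 -> mex({0}) = 1
G(2): splits (0,1):0^1=1 (0,0):0^0=0 -> mex({0, 1}) = 2
G(3): splits (0,2):0^2=2 (1,1):1^1=0 (0,1):0^1=1 -> mex({0, 1, 2}) = 3
G(4): splits (0,3):0^3=3 (1,2):1^2=3 (0,2):0^2=2 (1,1):1^1=0 -> mex({0, 2, 3}) = 1
G(5): splits (0,4):0^1=1 (1,3):1^3=2 (2,2):2^2=0 (0,3):0^3=3 (1,2):1^2=3 -> mex({0, 1, 2, 3}) = 4
G(6) = mex({0, 1, 2, 4}) = 3
G(7) = mex({0, 1, 3, 4, 5}) = 2
G(8) = mex({0, 2, 3, 5, 6}) = 1
G(9) = mex({0, 1, 2, 3, 6, 7}) = 4
G(10) = mex({0, 1, 3, 4, 5, 7}) = 2
G(11) = mex({0, 1, 2, 3, 4, 5}) = 6
G(12) = mex({0, 1, 2, 3, 5, 6, 7}) = 4
G(13) = mex({0, 2, 3, 4, 6, 7}) = 1
G(14) = mex({0, 1, 4, 5, 6, 7}) = 2
G(15) = mex({0, 1, 2, 3, 4, 5, 6}) = 7
G(16) = mex({0, 2, 3, 5, 6, 7}) = 1
G(17) = mex({0, 1, 2, 3, 5, 6, 7}) = 4
G(18) = mex({0, 1, 2, 4, 5, 6}) = 3
G(19) = mex({0, 1, 3, 4, 5, 7}) = 2
G(20) = mex({0, 2, 3, 4, 5, 6, 7}) = 1
G(21) = mex({0, 1, 2, 3, 5, 6, 7}) = 4
G(22) = mex({0, 1, 2, 3, 4, 5, 7}) = 6
G(23) = mex({0, 1, 2, 3, 4, 5, 6}) = 7
G(24) = mex({0, 1, 2, 3, 5, 6, 7}) = 4
G(25) = mex({0, 2, 3, 4, 6, 7}) = 1
G(26) = mex({0, 1, 3, 4, 5, 6, 7}) = 2
G(27) = mex({0, 1, 2, 3, 4, 5, 6, 7}) = 8
G(28) = mex({0, 1, 2, 3, 4, 6, 7, 8}) = 5
G(29) = mex({0, 1, 2, 3, 5, 6, 7, 8, 9}) = 4
G(30) = mex({0, 1, 2, 3, 4, 5, 6, 9, 10}) = 7
G(31) = mex({0, 1, 3, 4, 5, 7, 10, 11}) = 2
G(32) = mex({0, 2, 3, 4, 5, 6, 7, 9, 11}) = 1
G(33) = mex({0, 1, 2, 3, 4, 5, 6, 7, 9, 12}) = 8
G(34) = mex({0, 1, 2, 3, 4, 5, 7, 8, 11, 12}) = 6
Therefore G(34) = 6.

6


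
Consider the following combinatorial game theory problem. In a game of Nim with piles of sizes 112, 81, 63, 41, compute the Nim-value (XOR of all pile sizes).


We need the XOR (exclusive or) of all pile sizes.
After XOR-ing pile 1 (size 112): 0 XOR 112 = 112
After XOR-ing pile 2 (size 81): 112 XOR 81 = 33
After XOR-ing pile 3 (size 63): 33 XOR 63 = 30
After XOR-ing pile 4 (size 41): 30 XOR 41 = 55
The Nim-value of this position is 55.

55


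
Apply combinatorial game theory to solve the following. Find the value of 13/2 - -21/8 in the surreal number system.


x = 13/2, y = -21/8
Converting to common denominator: 8
x = 52/8, y = -21/8
x - y = 13/2 - -21/8 = 73/8

73/8


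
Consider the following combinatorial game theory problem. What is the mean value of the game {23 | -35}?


Game = {23 | -35}, a switch {a | b} with numbers a > b.
Its thermograph has left wall a - t and right wall b + t, which meet at t = (a - b)/2, where both equal (a + b)/2. So the mast (mean value) is at (a + b)/2.
Mean = (23 + (-35))/2 = -12/2 = -6

-6


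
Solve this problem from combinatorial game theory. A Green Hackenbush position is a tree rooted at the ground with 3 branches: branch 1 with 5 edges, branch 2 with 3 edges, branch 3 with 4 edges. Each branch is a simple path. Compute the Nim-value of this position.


The tree has 3 branches from the ground vertex.
In Green Hackenbush, the Nim-value of a simple path of length k is k.
Branch 1: length 5, Nim-value = 5
Branch 2: length 3, Nim-value = 3
Branch 3: length 4, Nim-value = 4
Total Nim-value = XOR of all branch values:
0 XOR 5 = 5
5 XOR 3 = 6
6 XOR 4 = 2
Nim-value of the tree = 2

2


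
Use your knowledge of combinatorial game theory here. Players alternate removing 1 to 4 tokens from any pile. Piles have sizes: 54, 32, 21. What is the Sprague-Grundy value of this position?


Subtraction set: {1, 2, 3, 4}
For this subtraction set, G(n) = n mod 5 (period = max + 1 = 5).
Pile 1 (size 54): G(54) = 54 mod 5 = 4
Pile 2 (size 32): G(32) = 32 mod 5 = 2
Pile 3 (size 21): G(21) = 21 mod 5 = 1
Total Grundy value = XOR of all: 4 XOR 2 XOR 1 = 7

7


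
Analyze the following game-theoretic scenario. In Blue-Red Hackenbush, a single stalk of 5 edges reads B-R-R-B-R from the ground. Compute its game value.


Edges (from ground): B-R-R-B-R
By Berlekamp's sign-expansion rule, a Blue-Red Hackenbush stalk has the value of the surreal number whose sign sequence is the edge sequence with B -> + and R -> -.
Sign sequence: +--+-
Trace the sign expansion in the surreal number tree, starting from 0:
Edge 1: B (sign +) -> bounds (0, +inf), value = 1
Edge 2: R (sign -) -> bounds (0, 1), value = 1/2
Edge 3: R (sign -) -> bounds (0, 1/2), value = 1/4
Edge 4: B (sign +) -> bounds (1/4, 1/2), value = 3/8
Edge 5: R (sign -) -> bounds (1/4, 3/8), value = 5/16
Game value = 5/16

5/16


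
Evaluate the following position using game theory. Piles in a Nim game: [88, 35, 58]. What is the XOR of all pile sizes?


We need the XOR (exclusive or) of all pile sizes.
After XOR-ing pile 1 (size 88): 0 XOR 88 = 88
After XOR-ing pile 2 (size 35): 88 XOR 35 = 123
After XOR-ing pile 3 (size 58): 123 XOR 58 = 65
The Nim-value of this position is 65.

65


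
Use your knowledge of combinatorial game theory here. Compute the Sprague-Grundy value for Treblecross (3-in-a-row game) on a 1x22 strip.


Treblecross: place X on empty cells; 3-in-a-row wins.
Playing within two cells of an existing X lets the opponent win at once, so sensible play treats the cells i-2..i+2 around each X as dead. The player left with no safe cell loses, so this is a normal-play take-away game on strips of safe cells.
Placing X at cell i (0-indexed) of a strip of k safe cells leaves independent strips of sizes max(0, i-2) and max(0, k-i-3). Hence G(k) = mex{ G(max(0,i-2)) XOR G(max(0,k-i-3)) : 0 <= i < k }, with G(0) = 0.
G(1): splits (0,0):0^0=0 -> mex({0}) = 1
G(2): splits (0,0):0^0=0 -> mex({0}) = 1
G(3): splits (0,0):0^0=0 -> mex({0}) = 1
G(4): splits (0,1):0^1=1 (0,0):0^0=0 -> mex({0, 1}) = 2
G(5): splits (0,2):0^1=1 (0,1):0^1=1 (0,0):0^0=0 -> mex({0, 1}) = 2
G(6) = mex({1}) = 0
G(7) = mex({0, 1, 2}) = 3
G(8) = mex({0, 1, 2}) = 3
G(9) = mex({0, 2}) = 1
G(10) = mex({0, 2, 3}) = 1
G(11) = mex({0, 3}) = 1
G(12) = mex({1, 3}) = 0
G(13) = mex({0, 1, 2, 3}) = 4
G(14) = mex({0, 1, 2}) = 3
G(15) = mex({0, 1, 2}) = 3
G(16) = mex({0, 1, 2, 4}) = 3
G(17) = mex({0, 1, 3, 4}) = 2
G(18) = mex({0, 1, 3, 4}) = 2
G(19) = mex({0, 1, 3, 5}) = 2
G(20) = mex({0, 1, 2, 3, 5}) = 4
G(21) = mex({0, 1, 2, 3, 5}) = 4
G(22) = mex({1, 2, 6}) = 0
Therefore G(22) = 0.

0


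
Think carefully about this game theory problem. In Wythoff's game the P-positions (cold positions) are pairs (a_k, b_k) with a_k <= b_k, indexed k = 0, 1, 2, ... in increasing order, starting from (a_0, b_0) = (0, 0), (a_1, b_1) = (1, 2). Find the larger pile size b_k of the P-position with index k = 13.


By Wythoff's theorem, a_k = floor(k * phi) and b_k = floor(k * phi^2) = a_k + k, where phi = (1 + sqrt(5))/2 is the golden ratio.
phi = (1 + sqrt(5))/2 = 1.618034
phi^2 = phi + 1 = 2.618034
k = 13
k * phi^2 = 13 * 2.618034 = 34.034442
b_13 = floor(k * phi^2) = 34 (check: a_13 + k = 21 + 13 = 34)

34


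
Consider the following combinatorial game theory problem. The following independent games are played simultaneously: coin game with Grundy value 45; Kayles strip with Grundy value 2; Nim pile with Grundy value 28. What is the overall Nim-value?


By the Sprague-Grundy theorem, the Grundy value of a sum of games is the XOR of individual Grundy values.
coin game: Grundy value = 45. Running XOR: 0 XOR 45 = 45
Kayles strip: Grundy value = 2. Running XOR: 45 XOR 2 = 47
Nim pile: Grundy value = 28. Running XOR: 47 XOR 28 = 51
The combined Grundy value is 51.

51


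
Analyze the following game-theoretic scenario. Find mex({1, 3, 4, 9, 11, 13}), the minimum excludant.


Set = {1, 3, 4, 9, 11, 13}
0 is NOT in the set. This is the mex.
mex = 0

0


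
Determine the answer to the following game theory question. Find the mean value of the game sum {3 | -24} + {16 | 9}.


G1 = {3 | -24}, G2 = {16 | 9}
Each is a switch {a | b} with numbers a > b; its mean value is (a + b)/2, and mean value is additive over game sums: m(G1 + G2) = m(G1) + m(G2).
Mean of G1 = (3 + (-24))/2 = -21/2 = -21/2
Mean of G2 = (16 + (9))/2 = 25/2 = 25/2
Mean of G1 + G2 = -21/2 + 25/2 = 2

2


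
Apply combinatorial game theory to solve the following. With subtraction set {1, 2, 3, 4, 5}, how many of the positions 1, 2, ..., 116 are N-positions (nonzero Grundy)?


Subtraction set S = {1, 2, 3, 4, 5}, so G(n) = n mod 6.
G(n) = 0 when n is a multiple of 6.
Multiples of 6 in [1, 116]: 19
N-positions (nonzero Grundy) = 116 - 19 = 97

97


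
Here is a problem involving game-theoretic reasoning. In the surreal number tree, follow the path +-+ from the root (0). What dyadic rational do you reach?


Sign expansion: +-+
Rule: track bounds (lo, hi), initially (-inf, +inf). On '+', the current value becomes lo and we move to the simplest number in (value, hi): value + 1 if hi = +inf, otherwise the midpoint (value + hi)/2. On '-', the current value becomes hi and we move to value - 1 if lo = -inf, otherwise the midpoint (lo + value)/2.
Start at 0.
Step 1: sign = +, move right. Bounds: (0, +inf). Value = 1
Step 2: sign = -, move left. Bounds: (0, 1). Value = 1/2
Step 3: sign = +, move right. Bounds: (1/2, 1). Value = 3/4
The surreal number with sign expansion +-+ is 3/4.

3/4


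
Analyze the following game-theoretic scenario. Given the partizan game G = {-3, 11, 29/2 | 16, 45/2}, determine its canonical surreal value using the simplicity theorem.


Left options: {-3, 11, 29/2}, max = 29/2
Right options: {16, 45/2}, min = 16
All options are numbers and max(Left) < min(Right), so by the simplicity theorem the value is the simplest (earliest-born) number strictly between 29/2 and 16.
The only integer strictly between 29/2 and 16 is 15.
No non-integer in the interval can be simpler: if x is a non-integer in the interval, then floor(x) or ceil(x) also lies in the interval (the interval contains an integer), and both are proper prefixes of x's sign expansion, i.e. born earlier. So the game value is 15.
Game value = 15

15


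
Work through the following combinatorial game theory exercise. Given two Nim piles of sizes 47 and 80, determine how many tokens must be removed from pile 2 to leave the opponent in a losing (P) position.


Piles: 47 and 80
Current XOR: 47 XOR 80 = 127 (non-zero, so this is an N-position).
To make the XOR zero, we need to find a move that balances the piles.
For pile 2 (size 80): target = 80 XOR 127 = 47
We reduce pile 2 from 80 to 47.
Tokens removed: 80 - 47 = 33
Verification: 47 XOR 47 = 0

33


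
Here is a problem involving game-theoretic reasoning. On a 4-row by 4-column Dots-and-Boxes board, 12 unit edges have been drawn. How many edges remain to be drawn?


Grid: 4 x 4 boxes, i.e. 5 rows and 5 columns of dots.
Horizontal edges: (rows + 1) * cols = 5 * 4 = 20
Vertical edges: rows * (cols + 1) = 4 * 5 = 20
Total edges: 20 + 20 = 40
Edges drawn: 12
Remaining: 40 - 12 = 28

28


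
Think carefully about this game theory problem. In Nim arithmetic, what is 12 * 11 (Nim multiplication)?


Nim multiplication is bilinear over XOR: (u XOR v) * w = (u*w) XOR (v*w).
So we split each operand into its bit components and XOR the pairwise Nim products.
12 = 4 + 8 (as XOR of powers of 2).
11 = 1 + 2 + 8 (as XOR of powers of 2).
Using the standard Nim-product table on single bits:
  2*2 = 3,   2*4 = 8,   2*8 = 12,
  4*4 = 6,   4*8 = 11,  8*8 = 13,
and  1*x = x (identity), k*l = l*k (commutative).
Pairwise Nim products:
  4 * 1 = 4
  4 * 2 = 8
  4 * 8 = 11
  8 * 1 = 8
  8 * 2 = 12
  8 * 8 = 13
XOR them: 4 XOR 8 XOR 11 XOR 8 XOR 12 XOR 13 = 14.
Result: 12 * 11 = 14 (in Nim).

14


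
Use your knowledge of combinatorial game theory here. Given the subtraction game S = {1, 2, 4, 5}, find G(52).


The subtraction set is S = {1, 2, 4, 5}.
G(k) = mex{ G(k - s) : s in S, s <= k }. We compute iteratively: G(0) = 0.
G(1) = mex({0}) = 1
G(2) = mex({0, 1}) = 2
G(3) = mex({1, 2}) = 0
G(4) = mex({0, 2}) = 1
G(5) = mex({0, 1}) = 2
G(6) = mex({1, 2}) = 0
G(7) = mex({0, 2}) = 1
Observe that G(3)..G(7) = 0, 1, 2, 0, 1 repeats G(0)..G(4) = 0, 1, 2, 0, 1.
For k >= max(S) = 5, G(k) is determined by the previous 5 values G(k-5)..G(k-1); a window of 5 consecutive values has recurred shifted by 3, so by induction G(k + 3) = G(k) for all k >= 0: the sequence is periodic from the start with period 3.
One period: G(0..2) = 0, 1, 2.
52 mod 3 = 1, so G(52) = G(1) = 1.

1


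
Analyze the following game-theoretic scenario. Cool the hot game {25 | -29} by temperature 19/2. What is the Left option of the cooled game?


Original game: {25 | -29} (a switch {a | b} with a > b).
Cooling by t (for t below the temperature (a - b)/2 = 27) taxes each move by t: {a | b} cooled by t is {a - t | b + t}.
Cooling amount: t = 19/2
Cooled Left option: 25 - 19/2 = 31/2
Cooled Right option: -29 + 19/2 = -39/2
Cooled game: {31/2 | -39/2}
Left option = 31/2

31/2


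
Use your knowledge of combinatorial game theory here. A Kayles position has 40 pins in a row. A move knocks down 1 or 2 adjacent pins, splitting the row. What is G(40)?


Kayles: a move removes 1 or 2 adjacent pins from a contiguous row.
Removing pins from a row of k leaves two independent rows (a, b) with a + b = k - 1 (one pin) or a + b = k - 2 (two pins); an end removal gives a = 0.
By Sprague-Grundy, G(k) = mex{ G(a) XOR G(b) } over all these splits. G(0) = 0.
G(1): splits (0,0):0^0=0 -> mex({0}) = 1
G(2): splits (0,1):0^1=1 (0,0):0^0=0 -> mex({0, 1}) = 2
G(3): splits (0,2):0^2=2 (1,1):1^1=0 (0,1):0^1=1 -> mex({0, 1, 2}) = 3
G(4): splits (0,3):0^3=3 (1,2):1^2=3 (0,2):0^2=2 (1,1):1^1=0 -> mex({0, 2, 3}) = 1
G(5): splits (0,4):0^1=1 (1,3):1^3=2 (2,2):2^2=0 (0,3):0^3=3 (1,2):1^2=3 -> mex({0, 1, 2, 3}) = 4
G(6) = mex({0, 1, 2, 4}) = 3
G(7) = mex({0, 1, 3, 4, 5}) = 2
G(8) = mex({0, 2, 3, 5, 6}) = 1
G(9) = mex({0, 1, 2, 3, 6, 7}) = 4
G(10) = mex({0, 1, 3, 4, 5, 7}) = 2
G(11) = mex({0, 1, 2, 3, 4, 5}) = 6
G(12) = mex({0, 1, 2, 3, 5, 6, 7}) = 4
G(13) = mex({0, 2, 3, 4, 6, 7}) = 1
G(14) = mex({0, 1, 4, 5, 6, 7}) = 2
G(15) = mex({0, 1, 2, 3, 4, 5, 6}) = 7
G(16) = mex({0, 2, 3, 5, 6, 7}) = 1
G(17) = mex({0, 1, 2, 3, 5, 6, 7}) = 4
G(18) = mex({0, 1, 2, 4, 5, 6}) = 3
G(19) = mex({0, 1, 3, 4, 5, 7}) = 2
G(20) = mex({0, 2, 3, 4, 5, 6, 7}) = 1
G(21) = mex({0, 1, 2, 3, 5, 6, 7}) = 4
G(22) = mex({0, 1, 2, 3, 4, 5, 7}) = 6
G(23) = mex({0, 1, 2, 3, 4, 5, 6}) = 7
G(24) = mex({0, 1, 2, 3, 5, 6, 7}) = 4
G(25) = mex({0, 2, 3, 4, 6, 7}) = 1
G(26) = mex({0, 1, 3, 4, 5, 6, 7}) = 2
G(27) = mex({0, 1, 2, 3, 4, 5, 6, 7}) = 8
G(28) = mex({0, 1, 2, 3, 4, 6, 7, 8}) = 5
G(29) = mex({0, 1, 2, 3, 5, 6, 7, 8, 9}) = 4
G(30) = mex({0, 1, 2, 3, 4, 5, 6, 9, 10}) = 7
G(31) = mex({0, 1, 3, 4, 5, 7, 10, 11}) = 2
G(32) = mex({0, 2, 3, 4, 5, 6, 7, 9, 11}) = 1
G(33) = mex({0, 1, 2, 3, 4, 5, 6, 7, 9, 12}) = 8
G(34) = mex({0, 1, 2, 3, 4, 5, 7, 8, 11, 12}) = 6
G(35) = mex({0, 1, 2, 3, 4, 5, 6, 8, 9, 10, 11}) = 7
G(36) = mex({0, 1, 2, 3, 5, 6, 7, 9, 10}) = 4
G(37) = mex({0, 2, 3, 4, 6, 7, 9, 10, 11, 12}) = 1
G(38) = mex({0, 1, 3, 4, 5, 6, 7, 9, 10, 11, 12}) = 2
G(39) = mex({0, 1, 2, 4, 5, 6, 7, 9, 10, 12, 14}) = 3
G(40) = mex({0, 2, 3, 4, 6, 7, 11, 12, 14}) = 1
Therefore G(40) = 1.

1


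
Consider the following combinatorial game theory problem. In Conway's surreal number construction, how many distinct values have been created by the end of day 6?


Day 0: {|} = 0 is born. Count = 1.
Day n: the number of surreal numbers born by day n is 2^(n+1) - 1.
By day 0: 2^1 - 1 = 1
By day 1: 2^2 - 1 = 3
By day 2: 2^3 - 1 = 7
By day 3: 2^4 - 1 = 15
By day 4: 2^5 - 1 = 31
By day 5: 2^6 - 1 = 63
By day 6: 2^7 - 1 = 127
By day 6: 127 surreal numbers.

127


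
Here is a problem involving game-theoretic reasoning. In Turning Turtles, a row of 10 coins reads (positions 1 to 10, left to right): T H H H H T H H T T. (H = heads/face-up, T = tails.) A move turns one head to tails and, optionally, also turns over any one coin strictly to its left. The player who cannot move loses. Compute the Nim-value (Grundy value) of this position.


Coins: T H H H H T H H T T
Key fact: a single head at position k behaves exactly like a Nim heap of size k (turning it to T and optionally flipping a coin at j < k corresponds to moving the heap from k to j, or to 0), and heads combine as a disjunctive sum (two heads at the same place would cancel, matching j XOR j = 0). So the Nim-value is the XOR of the 1-indexed positions of the heads.
Face-up positions (1-indexed): [2, 3, 4, 5, 7, 8]
XOR 0 with 2: 0 XOR 2 = 2
XOR 2 with 3: 2 XOR 3 = 1
XOR 1 with 4: 1 XOR 4 = 5
XOR 5 with 5: 5 XOR 5 = 0
XOR 0 with 7: 0 XOR 7 = 7
XOR 7 with 8: 7 XOR 8 = 15
Nim-value = 15

15


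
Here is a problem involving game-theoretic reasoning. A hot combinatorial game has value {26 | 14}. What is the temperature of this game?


The game is {26 | 14}, a switch {a | b} with numbers a > b.
Cooling {a | b} by t gives {a - t | b + t}, which stops being hot when a - t = b + t, i.e. at t = (a - b)/2. So the temperature of a switch is (a - b)/2.
Temperature = (Left option - Right option) / 2
= (26 - (14)) / 2
= 12 / 2
= 6

6


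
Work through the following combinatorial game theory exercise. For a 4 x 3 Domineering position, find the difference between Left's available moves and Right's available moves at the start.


Board is 4 x 3 (rows x cols).
Left (vertical) placements: (rows-1) * cols = 3 * 3 = 9
Right (horizontal) placements: rows * (cols-1) = 4 * 2 = 8
Advantage = Left - Right = 9 - 8 = 1

1


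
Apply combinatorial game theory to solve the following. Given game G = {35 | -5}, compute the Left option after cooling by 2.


Original game: {35 | -5} (a switch {a | b} with a > b).
Cooling by t (for t below the temperature (a - b)/2 = 20) taxes each move by t: {a | b} cooled by t is {a - t | b + t}.
Cooling amount: t = 2
Cooled Left option: 35 - 2 = 33
Cooled Right option: -5 + 2 = -3
Cooled game: {33 | -3}
Left option = 33

33


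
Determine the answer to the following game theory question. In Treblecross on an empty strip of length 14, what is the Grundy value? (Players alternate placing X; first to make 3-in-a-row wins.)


Treblecross: place X on empty cells; 3-in-a-row wins.
Playing within two cells of an existing X lets the opponent win at once, so sensible play treats the cells i-2..i+2 around each X as dead. The player left with no safe cell loses, so this is a normal-play take-away game on strips of safe cells.
Placing X at cell i (0-indexed) of a strip of k safe cells leaves independent strips of sizes max(0, i-2) and max(0, k-i-3). Hence G(k) = mex{ G(max(0,i-2)) XOR G(max(0,k-i-3)) : 0 <= i < k }, with G(0) = 0.
G(1): splits (0,0):0^0=0 -> mex({0}) = 1
G(2): splits (0,0):0^0=0 -> mex({0}) = 1
G(3): splits (0,0):0^0=0 -> mex({0}) = 1
G(4): splits (0,1):0^1=1 (0,0):0^0=0 -> mex({0, 1}) = 2
G(5): splits (0,2):0^1=1 (0,1):0^1=1 (0,0):0^0=0 -> mex({0, 1}) = 2
G(6) = mex({1}) = 0
G(7) = mex({0, 1, 2}) = 3
G(8) = mex({0, 1, 2}) = 3
G(9) = mex({0, 2}) = 1
G(10) = mex({0, 2, 3}) = 1
G(11) = mex({0, 3}) = 1
G(12) = mex({1, 3}) = 0
G(13) = mex({0, 1, 2, 3}) = 4
G(14) = mex({0, 1, 2}) = 3
Therefore G(14) = 3.

3


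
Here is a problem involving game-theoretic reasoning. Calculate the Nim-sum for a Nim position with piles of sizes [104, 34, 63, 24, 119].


We need the XOR (exclusive or) of all pile sizes.
After XOR-ing pile 1 (size 104): 0 XOR 104 = 104
After XOR-ing pile 2 (size 34): 104 XOR 34 = 74
After XOR-ing pile 3 (size 63): 74 XOR 63 = 117
After XOR-ing pile 4 (size 24): 117 XOR 24 = 109
After XOR-ing pile 5 (size 119): 109 XOR 119 = 26
The Nim-value of this position is 26.

26


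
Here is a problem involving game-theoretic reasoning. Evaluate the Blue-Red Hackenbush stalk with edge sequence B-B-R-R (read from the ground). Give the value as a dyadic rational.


Edges (from ground): B-B-R-R
By Berlekamp's sign-expansion rule, a Blue-Red Hackenbush stalk has the value of the surreal number whose sign sequence is the edge sequence with B -> + and R -> -.
Sign sequence: ++--
Trace the sign expansion in the surreal number tree, starting from 0:
Edge 1: B (sign +) -> bounds (0, +inf), value = 1
Edge 2: B (sign +) -> bounds (1, +inf), value = 2
Edge 3: R (sign -) -> bounds (1, 2), value = 3/2
Edge 4: R (sign -) -> bounds (1, 3/2), value = 5/4
Game value = 5/4

5/4


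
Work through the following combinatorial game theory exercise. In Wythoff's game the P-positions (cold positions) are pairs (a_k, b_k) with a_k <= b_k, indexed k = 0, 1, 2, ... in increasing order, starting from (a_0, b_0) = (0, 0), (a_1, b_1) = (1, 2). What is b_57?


By Wythoff's theorem, a_k = floor(k * phi) and b_k = floor(k * phi^2) = a_k + k, where phi = (1 + sqrt(5))/2 is the golden ratio.
phi = (1 + sqrt(5))/2 = 1.618034
phi^2 = phi + 1 = 2.618034
k = 57
k * phi^2 = 57 * 2.618034 = 149.227937
b_57 = floor(k * phi^2) = 149 (check: a_57 + k = 92 + 57 = 149)

149


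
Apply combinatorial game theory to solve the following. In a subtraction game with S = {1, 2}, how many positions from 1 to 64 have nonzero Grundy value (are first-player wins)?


Subtraction set S = {1, 2}, so G(n) = n mod 3.
G(n) = 0 when n is a multiple of 3.
Multiples of 3 in [1, 64]: 21
N-positions (nonzero Grundy) = 64 - 21 = 43

43


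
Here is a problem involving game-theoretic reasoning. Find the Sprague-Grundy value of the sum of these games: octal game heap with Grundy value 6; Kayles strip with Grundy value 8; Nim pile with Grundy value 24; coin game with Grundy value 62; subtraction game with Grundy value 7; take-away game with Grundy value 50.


By the Sprague-Grundy theorem, the Grundy value of a sum of games is the XOR of individual Grundy values.
octal game heap: Grundy value = 6. Running XOR: 0 XOR 6 = 6
Kayles strip: Grundy value = 8. Running XOR: 6 XOR 8 = 14
Nim pile: Grundy value = 24. Running XOR: 14 XOR 24 = 22
coin game: Grundy value = 62. Running XOR: 22 XOR 62 = 40
subtraction game: Grundy value = 7. Running XOR: 40 XOR 7 = 47
take-away game: Grundy value = 50. Running XOR: 47 XOR 50 = 29
The combined Grundy value is 29.

29


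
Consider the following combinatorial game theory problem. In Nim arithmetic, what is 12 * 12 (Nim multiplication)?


Nim multiplication is bilinear over XOR: (u XOR v) * w = (u*w) XOR (v*w).
So we split each operand into its bit components and XOR the pairwise Nim products.
12 = 4 + 8 (as XOR of powers of 2).
12 = 4 + 8 (as XOR of powers of 2).
Using the standard Nim-product table on single bits:
  2*2 = 3,   2*4 = 8,   2*8 = 12,
  4*4 = 6,   4*8 = 11,  8*8 = 13,
and  1*x = x (identity), k*l = l*k (commutative).
Pairwise Nim products:
  4 * 4 = 6
  4 * 8 = 11
  8 * 4 = 11
  8 * 8 = 13
XOR them: 6 XOR 11 XOR 11 XOR 13 = 11.
Result: 12 * 12 = 11 (in Nim).

11


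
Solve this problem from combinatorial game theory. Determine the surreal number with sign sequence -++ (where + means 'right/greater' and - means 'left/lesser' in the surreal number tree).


Sign expansion: -++
Rule: track bounds (lo, hi), initially (-inf, +inf). On '+', the current value becomes lo and we move to the simplest number in (value, hi): value + 1 if hi = +inf, otherwise the midpoint (value + hi)/2. On '-', the current value becomes hi and we move to value - 1 if lo = -inf, otherwise the midpoint (lo + value)/2.
Start at 0.
Step 1: sign = -, move left. Bounds: (-inf, 0). Value = -1
Step 2: sign = +, move right. Bounds: (-1, 0). Value = -1/2
Step 3: sign = +, move right. Bounds: (-1/2, 0). Value = -1/4
The surreal number with sign expansion -++ is -1/4.

-1/4


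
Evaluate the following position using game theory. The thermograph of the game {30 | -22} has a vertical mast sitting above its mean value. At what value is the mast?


Game = {30 | -22}, a switch {a | b} with numbers a > b.
Its thermograph has left wall a - t and right wall b + t, which meet at t = (a - b)/2, where both equal (a + b)/2. So the mast (mean value) is at (a + b)/2.
Mean = (30 + (-22))/2 = 8/2 = 4

4


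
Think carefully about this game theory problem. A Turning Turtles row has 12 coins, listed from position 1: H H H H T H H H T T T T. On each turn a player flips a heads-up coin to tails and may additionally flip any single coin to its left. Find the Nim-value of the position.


Coins: H H H H T H H H T T T T
Key fact: a single head at position k behaves exactly like a Nim heap of size k (turning it to T and optionally flipping a coin at j < k corresponds to moving the heap from k to j, or to 0), and heads combine as a disjunctive sum (two heads at the same place would cancel, matching j XOR j = 0). So the Nim-value is the XOR of the 1-indexed positions of the heads.
Face-up positions (1-indexed): [1, 2, 3, 4, 6, 7, 8]
XOR 0 with 1: 0 XOR 1 = 1
XOR 1 with 2: 1 XOR 2 = 3
XOR 3 with 3: 3 XOR 3 = 0
XOR 0 with 4: 0 XOR 4 = 4
XOR 4 with 6: 4 XOR 6 = 2
XOR 2 with 7: 2 XOR 7 = 5
XOR 5 with 8: 5 XOR 8 = 13
Nim-value = 13

13


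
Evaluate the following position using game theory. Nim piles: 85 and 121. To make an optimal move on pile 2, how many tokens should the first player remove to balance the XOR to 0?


Piles: 85 and 121
Current XOR: 85 XOR 121 = 44 (non-zero, so this is an N-position).
To make the XOR zero, we need to find a move that balances the piles.
For pile 2 (size 121): target = 121 XOR 44 = 85
We reduce pile 2 from 121 to 85.
Tokens removed: 121 - 85 = 36
Verification: 85 XOR 85 = 0

36


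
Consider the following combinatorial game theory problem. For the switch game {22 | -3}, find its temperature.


The game is {22 | -3}, a switch {a | b} with numbers a > b.
Cooling {a | b} by t gives {a - t | b + t}, which stops being hot when a - t = b + t, i.e. at t = (a - b)/2. So the temperature of a switch is (a - b)/2.
Temperature = (Left option - Right option) / 2
= (22 - (-3)) / 2
= 25 / 2
= 25/2

25/2


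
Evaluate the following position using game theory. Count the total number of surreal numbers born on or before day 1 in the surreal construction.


Day 0: {|} = 0 is born. Count = 1.
Day n: the number of surreal numbers born by day n is 2^(n+1) - 1.
By day 0: 2^1 - 1 = 1
By day 1: 2^2 - 1 = 3
By day 1: 3 surreal numbers.

3


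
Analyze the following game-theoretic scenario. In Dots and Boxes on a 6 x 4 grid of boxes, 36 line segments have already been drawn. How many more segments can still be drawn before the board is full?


Grid: 6 x 4 boxes, i.e. 7 rows and 5 columns of dots.
Horizontal edges: (rows + 1) * cols = 7 * 4 = 28
Vertical edges: rows * (cols + 1) = 6 * 5 = 30
Total edges: 28 + 30 = 58
Edges drawn: 36
Remaining: 58 - 36 = 22

22


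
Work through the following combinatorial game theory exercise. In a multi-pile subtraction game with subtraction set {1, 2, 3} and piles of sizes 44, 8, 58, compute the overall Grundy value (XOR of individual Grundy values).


Subtraction set: {1, 2, 3}
For this subtraction set, G(n) = n mod 4 (period = max + 1 = 4).
Pile 1 (size 44): G(44) = 44 mod 4 = 0
Pile 2 (size 8): G(8) = 8 mod 4 = 0
Pile 3 (size 58): G(58) = 58 mod 4 = 2
Total Grundy value = XOR of all: 0 XOR 0 XOR 2 = 2

2


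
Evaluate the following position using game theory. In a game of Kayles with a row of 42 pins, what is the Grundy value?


Kayles: a move removes 1 or 2 adjacent pins from a contiguous row.
Removing pins from a row of k leaves two independent rows (a, b) with a + b = k - 1 (one pin) or a + b = k - 2 (two pins); an end removal gives a = 0.
By Sprague-Grundy, G(k) = mex{ G(a) XOR G(b) } over all these splits. G(0) = 0.
G(1): splits (0,0):0^0=0 -> mex({0}) = 1
G(2): splits (0,1):0^1=1 (0,0):0^0=0 -> mex({0, 1}) = 2
G(3): splits (0,2):0^2=2 (1,1):1^1=0 (0,1):0^1=1 -> mex({0, 1, 2}) = 3
G(4): splits (0,3):0^3=3 (1,2):1^2=3 (0,2):0^2=2 (1,1):1^1=0 -> mex({0, 2, 3}) = 1
G(5): splits (0,4):0^1=1 (1,3):1^3=2 (2,2):2^2=0 (0,3):0^3=3 (1,2):1^2=3 -> mex({0, 1, 2, 3}) = 4
G(6) = mex({0, 1, 2, 4}) = 3
G(7) = mex({0, 1, 3, 4, 5}) = 2
G(8) = mex({0, 2, 3, 5, 6}) = 1
G(9) = mex({0, 1, 2, 3, 6, 7}) = 4
G(10) = mex({0, 1, 3, 4, 5, 7}) = 2
G(11) = mex({0, 1, 2, 3, 4, 5}) = 6
G(12) = mex({0, 1, 2, 3, 5, 6, 7}) = 4
G(13) = mex({0, 2, 3, 4, 6, 7}) = 1
G(14) = mex({0, 1, 4, 5, 6, 7}) = 2
G(15) = mex({0, 1, 2, 3, 4, 5, 6}) = 7
G(16) = mex({0, 2, 3, 5, 6, 7}) = 1
G(17) = mex({0, 1, 2, 3, 5, 6, 7}) = 4
G(18) = mex({0, 1, 2, 4, 5, 6}) = 3
G(19) = mex({0, 1, 3, 4, 5, 7}) = 2
G(20) = mex({0, 2, 3, 4, 5, 6, 7}) = 1
G(21) = mex({0, 1, 2, 3, 5, 6, 7}) = 4
G(22) = mex({0, 1, 2, 3, 4, 5, 7}) = 6
G(23) = mex({0, 1, 2, 3, 4, 5, 6}) = 7
G(24) = mex({0, 1, 2, 3, 5, 6, 7}) = 4
G(25) = mex({0, 2, 3, 4, 6, 7}) = 1
G(26) = mex({0, 1, 3, 4, 5, 6, 7}) = 2
G(27) = mex({0, 1, 2, 3, 4, 5, 6, 7}) = 8
G(28) = mex({0, 1, 2, 3, 4, 6, 7, 8}) = 5
G(29) = mex({0, 1, 2, 3, 5, 6, 7, 8, 9}) = 4
G(30) = mex({0, 1, 2, 3, 4, 5, 6, 9, 10}) = 7
G(31) = mex({0, 1, 3, 4, 5, 7, 10, 11}) = 2
G(32) = mex({0, 2, 3, 4, 5, 6, 7, 9, 11}) = 1
G(33) = mex({0, 1, 2, 3, 4, 5, 6, 7, 9, 12}) = 8
G(34) = mex({0, 1, 2, 3, 4, 5, 7, 8, 11, 12}) = 6
G(35) = mex({0, 1, 2, 3, 4, 5, 6, 8, 9, 10, 11}) = 7
G(36) = mex({0, 1, 2, 3, 5, 6, 7, 9, 10}) = 4
G(37) = mex({0, 2, 3, 4, 6, 7, 9, 10, 11, 12}) = 1
G(38) = mex({0, 1, 3, 4, 5, 6, 7, 9, 10, 11, 12}) = 2
G(39) = mex({0, 1, 2, 4, 5, 6, 7, 9, 10, 12, 14}) = 3
G(40) = mex({0, 2, 3, 4, 6, 7, 11, 12, 14}) = 1
G(41) = mex({0, 1, 2, 3, 5, 6, 7, 9, 10, 11, 12}) = 4
G(42) = mex({0, 1, 2, 3, 4, 5, 6, 9, 10}) = 7
Therefore G(42) = 7.

7


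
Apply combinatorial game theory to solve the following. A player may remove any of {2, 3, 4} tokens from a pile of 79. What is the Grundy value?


The subtraction set is S = {2, 3, 4}.
G(k) = mex{ G(k - s) : s in S, s <= k }. We compute iteratively: G(0) = 0.
G(1) = mex({}) = 0
G(2) = mex({0}) = 1
G(3) = mex({0}) = 1
G(4) = mex({0, 1}) = 2
G(5) = mex({0, 1}) = 2
G(6) = mex({1, 2}) = 0
G(7) = mex({1, 2}) = 0
G(8) = mex({0, 2}) = 1
G(9) = mex({0, 2}) = 1
Observe that G(6)..G(9) = 0, 0, 1, 1 repeats G(0)..G(3) = 0, 0, 1, 1.
For k >= max(S) = 4, G(k) is determined by the previous 4 values G(k-4)..G(k-1); a window of 4 consecutive values has recurred shifted by 6, so by induction G(k + 6) = G(k) for all k >= 0: the sequence is periodic from the start with period 6.
One period: G(0..5) = 0, 0, 1, 1, 2, 2.
79 mod 6 = 1, so G(79) = G(1) = 0.

0


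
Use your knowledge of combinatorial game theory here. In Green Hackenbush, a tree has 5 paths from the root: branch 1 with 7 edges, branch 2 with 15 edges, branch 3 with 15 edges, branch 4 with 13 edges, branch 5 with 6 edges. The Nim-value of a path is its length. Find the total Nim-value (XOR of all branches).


The tree has 5 branches from the ground vertex.
In Green Hackenbush, the Nim-value of a simple path of length k is k.
Branch 1: length 7, Nim-value = 7
Branch 2: length 15, Nim-value = 15
Branch 3: length 15, Nim-value = 15
Branch 4: length 13, Nim-value = 13
Branch 5: length 6, Nim-value = 6
Total Nim-value = XOR of all branch values:
0 XOR 7 = 7
7 XOR 15 = 8
8 XOR 15 = 7
7 XOR 13 = 10
10 XOR 6 = 12
Nim-value of the tree = 12

12


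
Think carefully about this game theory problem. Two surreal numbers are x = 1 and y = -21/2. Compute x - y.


x = 1, y = -21/2
Converting to common denominator: 2
x = 2/2, y = -21/2
x - y = 1 - -21/2 = 23/2

23/2


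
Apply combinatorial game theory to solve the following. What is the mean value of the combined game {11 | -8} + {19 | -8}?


G1 = {11 | -8}, G2 = {19 | -8}
Each is a switch {a | b} with numbers a > b; its mean value is (a + b)/2, and mean value is additive over game sums: m(G1 + G2) = m(G1) + m(G2).
Mean of G1 = (11 + (-8))/2 = 3/2 = 3/2
Mean of G2 = (19 + (-8))/2 = 11/2 = 11/2
Mean of G1 + G2 = 3/2 + 11/2 = 7

7


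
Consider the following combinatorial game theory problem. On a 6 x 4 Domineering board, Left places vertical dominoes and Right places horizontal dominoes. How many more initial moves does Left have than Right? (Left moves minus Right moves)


Board is 6 x 4 (rows x cols).
Left (vertical) placements: (rows-1) * cols = 5 * 4 = 20
Right (horizontal) placements: rows * (cols-1) = 6 * 3 = 18
Advantage = Left - Right = 20 - 18 = 2

2


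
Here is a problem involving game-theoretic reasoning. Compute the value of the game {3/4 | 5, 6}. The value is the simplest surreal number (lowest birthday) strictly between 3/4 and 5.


Left options: {3/4}, max = 3/4
Right options: {5, 6}, min = 5
All options are numbers and max(Left) < min(Right), so by the simplicity theorem the value is the simplest (earliest-born) number strictly between 3/4 and 5.
Integers 1 through 4 all lie strictly between 3/4 and 5.
Among integers, the simplest (lowest birthday = smallest |n|; 0 is born on day 0, +-n on day n) is 1.
No non-integer in the interval can be simpler: if x is a non-integer in the interval, then floor(x) or ceil(x) also lies in the interval (the interval contains an integer), and both are proper prefixes of x's sign expansion, i.e. born earlier. So the game value is 1.
Game value = 1

1


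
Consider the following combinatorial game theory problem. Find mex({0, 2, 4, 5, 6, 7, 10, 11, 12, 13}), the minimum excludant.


Set = {0, 2, 4, 5, 6, 7, 10, 11, 12, 13}
0 is in the set.
1 is NOT in the set. This is the mex.
mex = 1

1


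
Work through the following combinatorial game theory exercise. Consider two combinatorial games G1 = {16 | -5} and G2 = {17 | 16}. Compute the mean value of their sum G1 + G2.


G1 = {16 | -5}, G2 = {17 | 16}
Each is a switch {a | b} with numbers a > b; its mean value is (a + b)/2, and mean value is additive over game sums: m(G1 + G2) = m(G1) + m(G2).
Mean of G1 = (16 + (-5))/2 = 11/2 = 11/2
Mean of G2 = (17 + (16))/2 = 33/2 = 33/2
Mean of G1 + G2 = 11/2 + 33/2 = 22

22


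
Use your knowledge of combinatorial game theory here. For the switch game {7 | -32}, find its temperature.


The game is {7 | -32}, a switch {a | b} with numbers a > b.
Cooling {a | b} by t gives {a - t | b + t}, which stops being hot when a - t = b + t, i.e. at t = (a - b)/2. So the temperature of a switch is (a - b)/2.
Temperature = (Left option - Right option) / 2
= (7 - (-32)) / 2
= 39 / 2
= 39/2

39/2


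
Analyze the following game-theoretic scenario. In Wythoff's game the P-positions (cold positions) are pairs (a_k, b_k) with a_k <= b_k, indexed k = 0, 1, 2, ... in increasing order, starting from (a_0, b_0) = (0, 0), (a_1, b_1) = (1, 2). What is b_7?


By Wythoff's theorem, a_k = floor(k * phi) and b_k = floor(k * phi^2) = a_k + k, where phi = (1 + sqrt(5))/2 is the golden ratio.
phi = (1 + sqrt(5))/2 = 1.618034
phi^2 = phi + 1 = 2.618034
k = 7
k * phi^2 = 7 * 2.618034 = 18.326238
b_7 = floor(k * phi^2) = 18 (check: a_7 + k = 11 + 7 = 18)

18


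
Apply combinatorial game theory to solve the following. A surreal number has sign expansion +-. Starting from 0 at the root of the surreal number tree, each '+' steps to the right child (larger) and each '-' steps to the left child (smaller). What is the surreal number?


Sign expansion: +-
Rule: track bounds (lo, hi), initially (-inf, +inf). On '+', the current value becomes lo and we move to the simplest number in (value, hi): value + 1 if hi = +inf, otherwise the midpoint (value + hi)/2. On '-', the current value becomes hi and we move to value - 1 if lo = -inf, otherwise the midpoint (lo + value)/2.
Start at 0.
Step 1: sign = +, move right. Bounds: (0, +inf). Value = 1
Step 2: sign = -, move left. Bounds: (0, 1). Value = 1/2
The surreal number with sign expansion +- is 1/2.

1/2


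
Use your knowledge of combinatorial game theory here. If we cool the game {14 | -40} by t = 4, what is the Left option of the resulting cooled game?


Original game: {14 | -40} (a switch {a | b} with a > b).
Cooling by t (for t below the temperature (a - b)/2 = 27) taxes each move by t: {a | b} cooled by t is {a - t | b + t}.
Cooling amount: t = 4
Cooled Left option: 14 - 4 = 10
Cooled Right option: -40 + 4 = -36
Cooled game: {10 | -36}
Left option = 10

10


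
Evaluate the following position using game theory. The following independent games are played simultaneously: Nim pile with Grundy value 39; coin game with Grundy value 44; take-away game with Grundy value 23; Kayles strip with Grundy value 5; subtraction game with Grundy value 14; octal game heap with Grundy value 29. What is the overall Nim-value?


By the Sprague-Grundy theorem, the Grundy value of a sum of games is the XOR of individual Grundy values.
Nim pile: Grundy value = 39. Running XOR: 0 XOR 39 = 39
coin game: Grundy value = 44. Running XOR: 39 XOR 44 = 11
take-away game: Grundy value = 23. Running XOR: 11 XOR 23 = 28
Kayles strip: Grundy value = 5. Running XOR: 28 XOR 5 = 25
subtraction game: Grundy value = 14. Running XOR: 25 XOR 14 = 23
octal game heap: Grundy value = 29. Running XOR: 23 XOR 29 = 10
The combined Grundy value is 10.

10


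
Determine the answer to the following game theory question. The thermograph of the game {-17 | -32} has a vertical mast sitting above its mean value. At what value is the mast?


Game = {-17 | -32}, a switch {a | b} with numbers a > b.
Its thermograph has left wall a - t and right wall b + t, which meet at t = (a - b)/2, where both equal (a + b)/2. So the mast (mean value) is at (a + b)/2.
Mean = (-17 + (-32))/2 = -49/2 = -49/2

-49/2


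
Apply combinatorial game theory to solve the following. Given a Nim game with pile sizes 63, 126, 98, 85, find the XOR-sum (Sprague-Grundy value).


We need the XOR (exclusive or) of all pile sizes.
After XOR-ing pile 1 (size 63): 0 XOR 63 = 63
After XOR-ing pile 2 (size 126): 63 XOR 126 = 65
After XOR-ing pile 3 (size 98): 65 XOR 98 = 35
After XOR-ing pile 4 (size 85): 35 XOR 85 = 118
The Nim-value of this position is 118.

118


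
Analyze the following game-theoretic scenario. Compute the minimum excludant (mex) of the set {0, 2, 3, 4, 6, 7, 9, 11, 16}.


Set = {0, 2, 3, 4, 6, 7, 9, 11, 16}
0 is in the set.
1 is NOT in the set. This is the mex.
mex = 1

1


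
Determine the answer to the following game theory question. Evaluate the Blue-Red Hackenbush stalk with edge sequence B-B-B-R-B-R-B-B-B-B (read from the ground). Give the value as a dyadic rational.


Edges (from ground): B-B-B-R-B-R-B-B-B-B
By Berlekamp's sign-expansion rule, a Blue-Red Hackenbush stalk has the value of the surreal number whose sign sequence is the edge sequence with B -> + and R -> -.
Sign sequence: +++-+-++++
Trace the sign expansion in the surreal number tree, starting from 0:
Edge 1: B (sign +) -> bounds (0, +inf), value = 1
Edge 2: B (sign +) -> bounds (1, +inf), value = 2
Edge 3: B (sign +) -> bounds (2, +inf), value = 3
Edge 4: R (sign -) -> bounds (2, 3), value = 5/2
Edge 5: B (sign +) -> bounds (5/2, 3), value = 11/4
Edge 6: R (sign -) -> bounds (5/2, 11/4), value = 21/8
Edge 7: B (sign +) -> bounds (21/8, 11/4), value = 43/16
Edge 8: B (sign +) -> bounds (43/16, 11/4), value = 87/32
Edge 9: B (sign +) -> bounds (87/32, 11/4), value = 175/64
Edge 10: B (sign +) -> bounds (175/64, 11/4), value = 351/128
Game value = 351/128

351/128
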